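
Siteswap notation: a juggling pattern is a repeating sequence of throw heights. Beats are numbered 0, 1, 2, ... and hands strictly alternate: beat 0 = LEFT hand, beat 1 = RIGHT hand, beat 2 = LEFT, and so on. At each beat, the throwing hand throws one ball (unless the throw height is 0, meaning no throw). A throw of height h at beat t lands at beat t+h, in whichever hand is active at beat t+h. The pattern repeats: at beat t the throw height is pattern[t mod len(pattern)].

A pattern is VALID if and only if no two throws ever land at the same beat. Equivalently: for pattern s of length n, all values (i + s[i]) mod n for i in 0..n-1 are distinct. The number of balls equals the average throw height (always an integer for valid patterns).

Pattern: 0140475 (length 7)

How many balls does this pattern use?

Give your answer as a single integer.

Pattern = [0, 1, 4, 0, 4, 7, 5], length n = 7
  position 0: throw height = 0, running sum = 0
  position 1: throw height = 1, running sum = 1
  position 2: throw height = 4, running sum = 5
  position 3: throw height = 0, running sum = 5
  position 4: throw height = 4, running sum = 9
  position 5: throw height = 7, running sum = 16
  position 6: throw height = 5, running sum = 21
Total sum = 21; balls = sum / n = 21 / 7 = 3

Answer: 3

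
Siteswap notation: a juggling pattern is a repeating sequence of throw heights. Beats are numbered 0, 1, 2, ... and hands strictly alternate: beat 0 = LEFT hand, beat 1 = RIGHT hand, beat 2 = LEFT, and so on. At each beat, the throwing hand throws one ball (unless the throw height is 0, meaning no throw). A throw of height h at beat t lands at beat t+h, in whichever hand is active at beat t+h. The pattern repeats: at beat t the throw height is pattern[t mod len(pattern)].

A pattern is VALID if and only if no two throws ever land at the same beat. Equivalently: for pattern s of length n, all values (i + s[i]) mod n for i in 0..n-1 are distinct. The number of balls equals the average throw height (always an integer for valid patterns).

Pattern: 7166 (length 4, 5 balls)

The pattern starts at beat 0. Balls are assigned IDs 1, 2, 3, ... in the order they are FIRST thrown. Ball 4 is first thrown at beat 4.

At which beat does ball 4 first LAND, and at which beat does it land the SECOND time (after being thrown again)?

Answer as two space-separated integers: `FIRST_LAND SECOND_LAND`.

Answer: 11 17

Derivation:
Beat 0 (L): throw ball1 h=7 -> lands@7:R; in-air after throw: [b1@7:R]
Beat 1 (R): throw ball2 h=1 -> lands@2:L; in-air after throw: [b2@2:L b1@7:R]
Beat 2 (L): throw ball2 h=6 -> lands@8:L; in-air after throw: [b1@7:R b2@8:L]
Beat 3 (R): throw ball3 h=6 -> lands@9:R; in-air after throw: [b1@7:R b2@8:L b3@9:R]
Beat 4 (L): throw ball4 h=7 -> lands@11:R; in-air after throw: [b1@7:R b2@8:L b3@9:R b4@11:R]
Beat 5 (R): throw ball5 h=1 -> lands@6:L; in-air after throw: [b5@6:L b1@7:R b2@8:L b3@9:R b4@11:R]
Beat 6 (L): throw ball5 h=6 -> lands@12:L; in-air after throw: [b1@7:R b2@8:L b3@9:R b4@11:R b5@12:L]
Beat 7 (R): throw ball1 h=6 -> lands@13:R; in-air after throw: [b2@8:L b3@9:R b4@11:R b5@12:L b1@13:R]
Beat 8 (L): throw ball2 h=7 -> lands@15:R; in-air after throw: [b3@9:R b4@11:R b5@12:L b1@13:R b2@15:R]
Beat 9 (R): throw ball3 h=1 -> lands@10:L; in-air after throw: [b3@10:L b4@11:R b5@12:L b1@13:R b2@15:R]
Beat 10 (L): throw ball3 h=6 -> lands@16:L; in-air after throw: [b4@11:R b5@12:L b1@13:R b2@15:R b3@16:L]
Beat 11 (R): throw ball4 h=6 -> lands@17:R; in-air after throw: [b5@12:L b1@13:R b2@15:R b3@16:L b4@17:R]
Beat 12 (L): throw ball5 h=7 -> lands@19:R; in-air after throw: [b1@13:R b2@15:R b3@16:L b4@17:R b5@19:R]
Beat 13 (R): throw ball1 h=1 -> lands@14:L; in-air after throw: [b1@14:L b2@15:R b3@16:L b4@17:R b5@19:R]
Ball 4: thrown@4 h=7 -> first land @11; rethrown@11 h=6 -> second land @17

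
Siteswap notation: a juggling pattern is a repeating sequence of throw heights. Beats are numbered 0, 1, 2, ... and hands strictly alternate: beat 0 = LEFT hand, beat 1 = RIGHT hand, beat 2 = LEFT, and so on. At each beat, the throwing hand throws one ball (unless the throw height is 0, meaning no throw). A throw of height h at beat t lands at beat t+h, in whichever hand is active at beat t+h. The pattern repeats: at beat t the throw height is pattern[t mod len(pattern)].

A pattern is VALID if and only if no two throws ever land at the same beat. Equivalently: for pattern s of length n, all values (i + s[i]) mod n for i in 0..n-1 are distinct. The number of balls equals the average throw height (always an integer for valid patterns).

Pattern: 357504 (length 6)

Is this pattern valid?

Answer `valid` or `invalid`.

i=0: (i + s[i]) mod n = (0 + 3) mod 6 = 3
i=1: (i + s[i]) mod n = (1 + 5) mod 6 = 0
i=2: (i + s[i]) mod n = (2 + 7) mod 6 = 3
i=3: (i + s[i]) mod n = (3 + 5) mod 6 = 2
i=4: (i + s[i]) mod n = (4 + 0) mod 6 = 4
i=5: (i + s[i]) mod n = (5 + 4) mod 6 = 3
Residues: [3, 0, 3, 2, 4, 3], distinct: False

Answer: invalid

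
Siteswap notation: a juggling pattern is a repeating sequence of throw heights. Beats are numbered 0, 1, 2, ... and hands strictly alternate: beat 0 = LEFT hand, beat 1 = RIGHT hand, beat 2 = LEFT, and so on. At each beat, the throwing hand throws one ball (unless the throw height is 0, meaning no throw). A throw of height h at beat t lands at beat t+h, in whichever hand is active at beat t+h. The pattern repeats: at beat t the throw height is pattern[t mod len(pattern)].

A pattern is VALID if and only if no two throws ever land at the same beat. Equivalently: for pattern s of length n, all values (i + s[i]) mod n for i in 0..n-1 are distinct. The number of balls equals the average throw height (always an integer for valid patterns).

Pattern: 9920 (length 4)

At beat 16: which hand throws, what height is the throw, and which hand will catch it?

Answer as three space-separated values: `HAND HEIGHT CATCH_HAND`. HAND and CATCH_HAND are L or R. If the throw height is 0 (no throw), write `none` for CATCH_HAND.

Beat 16: 16 mod 2 = 0, so hand = L
Throw height = pattern[16 mod 4] = pattern[0] = 9
Lands at beat 16+9=25, 25 mod 2 = 1, so catch hand = R

Answer: L 9 R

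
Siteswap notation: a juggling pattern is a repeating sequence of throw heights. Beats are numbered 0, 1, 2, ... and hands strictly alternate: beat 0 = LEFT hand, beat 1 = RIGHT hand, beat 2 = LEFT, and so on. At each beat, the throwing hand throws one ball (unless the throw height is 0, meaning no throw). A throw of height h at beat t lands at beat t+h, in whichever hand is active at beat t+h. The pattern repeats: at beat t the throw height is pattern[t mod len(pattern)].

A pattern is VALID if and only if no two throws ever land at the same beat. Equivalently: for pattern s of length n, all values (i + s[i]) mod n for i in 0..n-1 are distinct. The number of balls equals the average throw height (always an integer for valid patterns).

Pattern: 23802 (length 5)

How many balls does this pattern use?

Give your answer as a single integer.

Answer: 3

Derivation:
Pattern = [2, 3, 8, 0, 2], length n = 5
  position 0: throw height = 2, running sum = 2
  position 1: throw height = 3, running sum = 5
  position 2: throw height = 8, running sum = 13
  position 3: throw height = 0, running sum = 13
  position 4: throw height = 2, running sum = 15
Total sum = 15; balls = sum / n = 15 / 5 = 3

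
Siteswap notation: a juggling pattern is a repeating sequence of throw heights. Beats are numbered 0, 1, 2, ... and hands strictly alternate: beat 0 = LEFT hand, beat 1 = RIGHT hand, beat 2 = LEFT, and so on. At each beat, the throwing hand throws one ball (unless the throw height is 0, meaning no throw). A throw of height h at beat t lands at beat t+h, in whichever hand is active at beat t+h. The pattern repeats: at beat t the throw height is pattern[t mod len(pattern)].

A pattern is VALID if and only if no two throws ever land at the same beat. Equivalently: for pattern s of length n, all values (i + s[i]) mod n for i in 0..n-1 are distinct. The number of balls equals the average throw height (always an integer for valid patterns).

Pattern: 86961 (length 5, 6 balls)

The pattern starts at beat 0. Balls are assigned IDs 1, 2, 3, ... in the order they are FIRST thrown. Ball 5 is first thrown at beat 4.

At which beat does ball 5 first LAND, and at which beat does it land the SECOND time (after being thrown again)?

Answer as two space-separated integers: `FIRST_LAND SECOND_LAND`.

Answer: 5 13

Derivation:
Beat 0 (L): throw ball1 h=8 -> lands@8:L; in-air after throw: [b1@8:L]
Beat 1 (R): throw ball2 h=6 -> lands@7:R; in-air after throw: [b2@7:R b1@8:L]
Beat 2 (L): throw ball3 h=9 -> lands@11:R; in-air after throw: [b2@7:R b1@8:L b3@11:R]
Beat 3 (R): throw ball4 h=6 -> lands@9:R; in-air after throw: [b2@7:R b1@8:L b4@9:R b3@11:R]
Beat 4 (L): throw ball5 h=1 -> lands@5:R; in-air after throw: [b5@5:R b2@7:R b1@8:L b4@9:R b3@11:R]
Beat 5 (R): throw ball5 h=8 -> lands@13:R; in-air after throw: [b2@7:R b1@8:L b4@9:R b3@11:R b5@13:R]
Beat 6 (L): throw ball6 h=6 -> lands@12:L; in-air after throw: [b2@7:R b1@8:L b4@9:R b3@11:R b6@12:L b5@13:R]
Beat 7 (R): throw ball2 h=9 -> lands@16:L; in-air after throw: [b1@8:L b4@9:R b3@11:R b6@12:L b5@13:R b2@16:L]
Beat 8 (L): throw ball1 h=6 -> lands@14:L; in-air after throw: [b4@9:R b3@11:R b6@12:L b5@13:R b1@14:L b2@16:L]
Beat 9 (R): throw ball4 h=1 -> lands@10:L; in-air after throw: [b4@10:L b3@11:R b6@12:L b5@13:R b1@14:L b2@16:L]
Beat 10 (L): throw ball4 h=8 -> lands@18:L; in-air after throw: [b3@11:R b6@12:L b5@13:R b1@14:L b2@16:L b4@18:L]
Beat 11 (R): throw ball3 h=6 -> lands@17:R; in-air after throw: [b6@12:L b5@13:R b1@14:L b2@16:L b3@17:R b4@18:L]
Beat 12 (L): throw ball6 h=9 -> lands@21:R; in-air after throw: [b5@13:R b1@14:L b2@16:L b3@17:R b4@18:L b6@21:R]
Beat 13 (R): throw ball5 h=6 -> lands@19:R; in-air after throw: [b1@14:L b2@16:L b3@17:R b4@18:L b5@19:R b6@21:R]
Ball 5: thrown@4 h=1 -> first land @5; rethrown@5 h=8 -> second land @13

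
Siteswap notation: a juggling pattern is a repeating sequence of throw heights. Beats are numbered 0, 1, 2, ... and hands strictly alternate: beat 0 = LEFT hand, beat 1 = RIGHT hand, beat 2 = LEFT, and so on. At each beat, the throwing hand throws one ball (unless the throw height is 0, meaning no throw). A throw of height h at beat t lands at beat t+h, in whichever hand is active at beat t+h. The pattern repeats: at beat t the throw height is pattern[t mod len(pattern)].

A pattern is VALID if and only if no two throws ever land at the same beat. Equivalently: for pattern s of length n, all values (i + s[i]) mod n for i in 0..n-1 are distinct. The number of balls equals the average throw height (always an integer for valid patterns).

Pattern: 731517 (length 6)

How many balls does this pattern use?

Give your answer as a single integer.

Answer: 4

Derivation:
Pattern = [7, 3, 1, 5, 1, 7], length n = 6
  position 0: throw height = 7, running sum = 7
  position 1: throw height = 3, running sum = 10
  position 2: throw height = 1, running sum = 11
  position 3: throw height = 5, running sum = 16
  position 4: throw height = 1, running sum = 17
  position 5: throw height = 7, running sum = 24
Total sum = 24; balls = sum / n = 24 / 6 = 4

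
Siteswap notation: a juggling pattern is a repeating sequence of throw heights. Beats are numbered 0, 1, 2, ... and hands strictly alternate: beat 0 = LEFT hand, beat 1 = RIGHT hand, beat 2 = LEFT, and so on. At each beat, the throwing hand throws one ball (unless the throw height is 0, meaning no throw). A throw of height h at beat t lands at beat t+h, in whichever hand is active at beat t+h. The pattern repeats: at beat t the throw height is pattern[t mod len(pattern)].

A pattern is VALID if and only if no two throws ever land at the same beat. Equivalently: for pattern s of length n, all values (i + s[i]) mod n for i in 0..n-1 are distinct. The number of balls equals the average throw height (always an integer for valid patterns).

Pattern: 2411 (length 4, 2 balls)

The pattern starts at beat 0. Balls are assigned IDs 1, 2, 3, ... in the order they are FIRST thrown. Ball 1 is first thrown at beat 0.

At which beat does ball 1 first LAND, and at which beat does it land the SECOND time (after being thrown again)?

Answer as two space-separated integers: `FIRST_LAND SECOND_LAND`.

Beat 0 (L): throw ball1 h=2 -> lands@2:L; in-air after throw: [b1@2:L]
Beat 1 (R): throw ball2 h=4 -> lands@5:R; in-air after throw: [b1@2:L b2@5:R]
Beat 2 (L): throw ball1 h=1 -> lands@3:R; in-air after throw: [b1@3:R b2@5:R]
Beat 3 (R): throw ball1 h=1 -> lands@4:L; in-air after throw: [b1@4:L b2@5:R]
Ball 1: thrown@0 h=2 -> first land @2; rethrown@2 h=1 -> second land @3

Answer: 2 3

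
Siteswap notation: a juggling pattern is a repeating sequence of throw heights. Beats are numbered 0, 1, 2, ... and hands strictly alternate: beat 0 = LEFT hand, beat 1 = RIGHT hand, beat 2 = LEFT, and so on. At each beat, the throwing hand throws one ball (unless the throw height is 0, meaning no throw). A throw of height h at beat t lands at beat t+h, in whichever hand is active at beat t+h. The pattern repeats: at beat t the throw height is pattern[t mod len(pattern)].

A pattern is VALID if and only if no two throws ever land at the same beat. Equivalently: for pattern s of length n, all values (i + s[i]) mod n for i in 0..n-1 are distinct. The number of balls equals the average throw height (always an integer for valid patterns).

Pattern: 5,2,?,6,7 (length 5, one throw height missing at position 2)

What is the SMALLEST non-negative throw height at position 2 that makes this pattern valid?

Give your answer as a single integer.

Answer: 0

Derivation:
i=0: (0 + 5) mod 5 = 0
i=1: (1 + 2) mod 5 = 3
i=2: s[i]=? (unknown)
i=3: (3 + 6) mod 5 = 4
i=4: (4 + 7) mod 5 = 1
Known residues: [0, 1, 3, 4]; need a permutation of 0..4, so missing residue r = 2
Need (2 + s) mod 5 = 2; smallest s = (2 - 2) mod 5 = 0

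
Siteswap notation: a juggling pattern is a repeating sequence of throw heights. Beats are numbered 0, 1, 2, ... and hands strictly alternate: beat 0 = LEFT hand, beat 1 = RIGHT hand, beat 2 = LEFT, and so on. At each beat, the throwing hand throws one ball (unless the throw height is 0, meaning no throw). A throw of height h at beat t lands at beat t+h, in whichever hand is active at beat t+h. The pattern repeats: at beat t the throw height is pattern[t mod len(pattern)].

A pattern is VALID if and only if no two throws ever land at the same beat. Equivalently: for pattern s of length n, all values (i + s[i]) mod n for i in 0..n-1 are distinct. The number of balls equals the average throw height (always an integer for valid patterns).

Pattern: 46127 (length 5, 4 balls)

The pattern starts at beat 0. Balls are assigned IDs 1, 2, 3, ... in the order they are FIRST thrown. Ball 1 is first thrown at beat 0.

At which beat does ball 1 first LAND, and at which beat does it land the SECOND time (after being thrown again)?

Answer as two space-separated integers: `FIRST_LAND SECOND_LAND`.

Beat 0 (L): throw ball1 h=4 -> lands@4:L; in-air after throw: [b1@4:L]
Beat 1 (R): throw ball2 h=6 -> lands@7:R; in-air after throw: [b1@4:L b2@7:R]
Beat 2 (L): throw ball3 h=1 -> lands@3:R; in-air after throw: [b3@3:R b1@4:L b2@7:R]
Beat 3 (R): throw ball3 h=2 -> lands@5:R; in-air after throw: [b1@4:L b3@5:R b2@7:R]
Beat 4 (L): throw ball1 h=7 -> lands@11:R; in-air after throw: [b3@5:R b2@7:R b1@11:R]
Beat 5 (R): throw ball3 h=4 -> lands@9:R; in-air after throw: [b2@7:R b3@9:R b1@11:R]
Beat 6 (L): throw ball4 h=6 -> lands@12:L; in-air after throw: [b2@7:R b3@9:R b1@11:R b4@12:L]
Beat 7 (R): throw ball2 h=1 -> lands@8:L; in-air after throw: [b2@8:L b3@9:R b1@11:R b4@12:L]
Beat 8 (L): throw ball2 h=2 -> lands@10:L; in-air after throw: [b3@9:R b2@10:L b1@11:R b4@12:L]
Beat 9 (R): throw ball3 h=7 -> lands@16:L; in-air after throw: [b2@10:L b1@11:R b4@12:L b3@16:L]
Beat 10 (L): throw ball2 h=4 -> lands@14:L; in-air after throw: [b1@11:R b4@12:L b2@14:L b3@16:L]
Beat 11 (R): throw ball1 h=6 -> lands@17:R; in-air after throw: [b4@12:L b2@14:L b3@16:L b1@17:R]
Ball 1: thrown@0 h=4 -> first land @4; rethrown@4 h=7 -> second land @11

Answer: 4 11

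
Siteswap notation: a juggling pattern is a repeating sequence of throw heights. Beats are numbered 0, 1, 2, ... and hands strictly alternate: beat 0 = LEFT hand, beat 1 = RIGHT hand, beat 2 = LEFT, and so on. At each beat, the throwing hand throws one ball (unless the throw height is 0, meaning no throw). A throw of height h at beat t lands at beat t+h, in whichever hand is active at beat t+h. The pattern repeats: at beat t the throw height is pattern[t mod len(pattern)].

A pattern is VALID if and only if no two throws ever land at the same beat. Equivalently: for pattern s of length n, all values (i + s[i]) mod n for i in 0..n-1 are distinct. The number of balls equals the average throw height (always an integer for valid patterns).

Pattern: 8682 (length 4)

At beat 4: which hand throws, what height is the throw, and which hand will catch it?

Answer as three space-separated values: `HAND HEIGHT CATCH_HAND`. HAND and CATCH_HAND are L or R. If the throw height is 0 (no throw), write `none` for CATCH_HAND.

Answer: L 8 L

Derivation:
Beat 4: 4 mod 2 = 0, so hand = L
Throw height = pattern[4 mod 4] = pattern[0] = 8
Lands at beat 4+8=12, 12 mod 2 = 0, so catch hand = L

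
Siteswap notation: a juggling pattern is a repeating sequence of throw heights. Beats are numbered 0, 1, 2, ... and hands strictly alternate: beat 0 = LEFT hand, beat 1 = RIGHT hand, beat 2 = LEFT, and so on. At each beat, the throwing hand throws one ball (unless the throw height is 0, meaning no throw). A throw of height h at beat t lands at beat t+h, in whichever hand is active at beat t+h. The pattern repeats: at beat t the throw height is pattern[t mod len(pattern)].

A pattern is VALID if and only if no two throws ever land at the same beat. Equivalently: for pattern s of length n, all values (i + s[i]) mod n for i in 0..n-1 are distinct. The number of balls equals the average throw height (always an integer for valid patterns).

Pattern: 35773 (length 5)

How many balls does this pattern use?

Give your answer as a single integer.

Pattern = [3, 5, 7, 7, 3], length n = 5
  position 0: throw height = 3, running sum = 3
  position 1: throw height = 5, running sum = 8
  position 2: throw height = 7, running sum = 15
  position 3: throw height = 7, running sum = 22
  position 4: throw height = 3, running sum = 25
Total sum = 25; balls = sum / n = 25 / 5 = 5

Answer: 5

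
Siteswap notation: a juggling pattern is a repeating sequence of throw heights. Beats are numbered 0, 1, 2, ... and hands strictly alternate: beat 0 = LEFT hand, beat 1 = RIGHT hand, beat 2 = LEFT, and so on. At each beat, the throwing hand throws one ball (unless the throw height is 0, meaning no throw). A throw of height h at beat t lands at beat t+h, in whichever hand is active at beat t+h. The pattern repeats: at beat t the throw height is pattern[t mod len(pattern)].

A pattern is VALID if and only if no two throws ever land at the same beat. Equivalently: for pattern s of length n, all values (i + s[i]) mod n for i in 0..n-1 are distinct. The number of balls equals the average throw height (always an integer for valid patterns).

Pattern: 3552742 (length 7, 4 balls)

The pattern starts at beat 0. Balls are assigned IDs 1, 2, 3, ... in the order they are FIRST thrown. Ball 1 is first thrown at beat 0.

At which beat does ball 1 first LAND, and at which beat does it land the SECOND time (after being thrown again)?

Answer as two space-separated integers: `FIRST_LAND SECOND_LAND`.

Answer: 3 5

Derivation:
Beat 0 (L): throw ball1 h=3 -> lands@3:R; in-air after throw: [b1@3:R]
Beat 1 (R): throw ball2 h=5 -> lands@6:L; in-air after throw: [b1@3:R b2@6:L]
Beat 2 (L): throw ball3 h=5 -> lands@7:R; in-air after throw: [b1@3:R b2@6:L b3@7:R]
Beat 3 (R): throw ball1 h=2 -> lands@5:R; in-air after throw: [b1@5:R b2@6:L b3@7:R]
Beat 4 (L): throw ball4 h=7 -> lands@11:R; in-air after throw: [b1@5:R b2@6:L b3@7:R b4@11:R]
Beat 5 (R): throw ball1 h=4 -> lands@9:R; in-air after throw: [b2@6:L b3@7:R b1@9:R b4@11:R]
Ball 1: thrown@0 h=3 -> first land @3; rethrown@3 h=2 -> second land @5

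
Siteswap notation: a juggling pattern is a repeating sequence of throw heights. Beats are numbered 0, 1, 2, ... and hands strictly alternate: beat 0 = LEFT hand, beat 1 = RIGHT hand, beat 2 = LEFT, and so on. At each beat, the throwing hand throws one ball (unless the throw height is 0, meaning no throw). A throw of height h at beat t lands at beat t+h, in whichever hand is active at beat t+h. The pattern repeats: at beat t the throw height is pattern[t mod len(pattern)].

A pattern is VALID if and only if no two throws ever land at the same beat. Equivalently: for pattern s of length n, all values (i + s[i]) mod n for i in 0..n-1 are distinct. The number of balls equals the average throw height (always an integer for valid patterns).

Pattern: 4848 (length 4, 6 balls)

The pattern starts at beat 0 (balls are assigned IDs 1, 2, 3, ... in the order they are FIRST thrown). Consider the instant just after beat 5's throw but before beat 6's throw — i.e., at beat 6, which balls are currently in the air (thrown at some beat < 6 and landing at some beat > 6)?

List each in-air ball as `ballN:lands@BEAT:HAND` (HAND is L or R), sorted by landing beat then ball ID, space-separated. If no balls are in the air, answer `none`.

Beat 0 (L): throw ball1 h=4 -> lands@4:L; in-air after throw: [b1@4:L]
Beat 1 (R): throw ball2 h=8 -> lands@9:R; in-air after throw: [b1@4:L b2@9:R]
Beat 2 (L): throw ball3 h=4 -> lands@6:L; in-air after throw: [b1@4:L b3@6:L b2@9:R]
Beat 3 (R): throw ball4 h=8 -> lands@11:R; in-air after throw: [b1@4:L b3@6:L b2@9:R b4@11:R]
Beat 4 (L): throw ball1 h=4 -> lands@8:L; in-air after throw: [b3@6:L b1@8:L b2@9:R b4@11:R]
Beat 5 (R): throw ball5 h=8 -> lands@13:R; in-air after throw: [b3@6:L b1@8:L b2@9:R b4@11:R b5@13:R]
Beat 6 (L): throw ball3 h=4 -> lands@10:L; in-air after throw: [b1@8:L b2@9:R b3@10:L b4@11:R b5@13:R]

Answer: ball1:lands@8:L ball2:lands@9:R ball4:lands@11:R ball5:lands@13:R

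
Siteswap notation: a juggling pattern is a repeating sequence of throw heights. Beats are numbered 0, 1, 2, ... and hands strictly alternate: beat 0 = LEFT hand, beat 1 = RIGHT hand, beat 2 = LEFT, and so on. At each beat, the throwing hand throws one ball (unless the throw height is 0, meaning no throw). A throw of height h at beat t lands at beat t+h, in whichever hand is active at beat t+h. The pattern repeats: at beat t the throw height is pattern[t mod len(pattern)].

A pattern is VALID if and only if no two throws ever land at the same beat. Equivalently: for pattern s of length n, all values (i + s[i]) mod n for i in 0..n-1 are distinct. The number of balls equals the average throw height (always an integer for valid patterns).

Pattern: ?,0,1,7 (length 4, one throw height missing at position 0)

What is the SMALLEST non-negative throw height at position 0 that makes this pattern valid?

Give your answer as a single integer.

Answer: 0

Derivation:
i=0: s[i]=? (unknown)
i=1: (1 + 0) mod 4 = 1
i=2: (2 + 1) mod 4 = 3
i=3: (3 + 7) mod 4 = 2
Known residues: [1, 2, 3]; need a permutation of 0..3, so missing residue r = 0
Need (0 + s) mod 4 = 0; smallest s = (0 - 0) mod 4 = 0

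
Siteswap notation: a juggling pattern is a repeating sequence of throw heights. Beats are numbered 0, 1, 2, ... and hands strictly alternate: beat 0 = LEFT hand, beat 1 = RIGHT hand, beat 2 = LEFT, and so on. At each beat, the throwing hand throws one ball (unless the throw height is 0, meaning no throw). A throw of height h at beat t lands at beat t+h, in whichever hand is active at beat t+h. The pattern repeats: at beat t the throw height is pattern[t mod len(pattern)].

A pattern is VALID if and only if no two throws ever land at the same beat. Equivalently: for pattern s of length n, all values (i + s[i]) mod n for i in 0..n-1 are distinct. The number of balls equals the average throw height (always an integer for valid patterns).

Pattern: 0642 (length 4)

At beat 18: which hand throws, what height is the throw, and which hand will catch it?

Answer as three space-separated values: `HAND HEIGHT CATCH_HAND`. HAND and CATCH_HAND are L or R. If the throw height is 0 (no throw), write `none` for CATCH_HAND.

Answer: L 4 L

Derivation:
Beat 18: 18 mod 2 = 0, so hand = L
Throw height = pattern[18 mod 4] = pattern[2] = 4
Lands at beat 18+4=22, 22 mod 2 = 0, so catch hand = L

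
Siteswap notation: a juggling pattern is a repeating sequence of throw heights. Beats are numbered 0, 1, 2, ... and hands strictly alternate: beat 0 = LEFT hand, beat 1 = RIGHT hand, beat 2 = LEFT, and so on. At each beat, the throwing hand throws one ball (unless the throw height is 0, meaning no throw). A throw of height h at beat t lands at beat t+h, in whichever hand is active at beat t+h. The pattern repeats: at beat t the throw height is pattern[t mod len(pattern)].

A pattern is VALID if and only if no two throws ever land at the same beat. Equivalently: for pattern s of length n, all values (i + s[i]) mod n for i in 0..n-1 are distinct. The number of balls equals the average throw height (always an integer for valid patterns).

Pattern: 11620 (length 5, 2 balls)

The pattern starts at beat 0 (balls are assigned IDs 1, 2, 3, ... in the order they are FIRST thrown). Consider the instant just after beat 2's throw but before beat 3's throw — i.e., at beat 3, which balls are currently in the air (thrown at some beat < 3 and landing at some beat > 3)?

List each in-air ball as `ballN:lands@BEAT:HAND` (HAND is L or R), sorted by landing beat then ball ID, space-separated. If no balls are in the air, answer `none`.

Answer: ball1:lands@8:L

Derivation:
Beat 0 (L): throw ball1 h=1 -> lands@1:R; in-air after throw: [b1@1:R]
Beat 1 (R): throw ball1 h=1 -> lands@2:L; in-air after throw: [b1@2:L]
Beat 2 (L): throw ball1 h=6 -> lands@8:L; in-air after throw: [b1@8:L]
Beat 3 (R): throw ball2 h=2 -> lands@5:R; in-air after throw: [b2@5:R b1@8:L]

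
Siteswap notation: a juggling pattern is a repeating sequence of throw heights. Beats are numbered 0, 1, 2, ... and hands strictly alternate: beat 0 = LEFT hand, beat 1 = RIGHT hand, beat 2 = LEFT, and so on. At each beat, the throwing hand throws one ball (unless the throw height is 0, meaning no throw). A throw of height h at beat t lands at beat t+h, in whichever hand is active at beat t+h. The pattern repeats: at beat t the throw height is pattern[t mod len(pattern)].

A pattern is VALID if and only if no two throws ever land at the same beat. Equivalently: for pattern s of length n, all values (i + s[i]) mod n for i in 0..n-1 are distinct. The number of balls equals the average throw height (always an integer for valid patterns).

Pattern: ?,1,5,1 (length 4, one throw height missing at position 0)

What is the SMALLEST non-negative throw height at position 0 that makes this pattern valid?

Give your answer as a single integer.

Answer: 1

Derivation:
i=0: s[i]=? (unknown)
i=1: (1 + 1) mod 4 = 2
i=2: (2 + 5) mod 4 = 3
i=3: (3 + 1) mod 4 = 0
Known residues: [0, 2, 3]; need a permutation of 0..3, so missing residue r = 1
Need (0 + s) mod 4 = 1; smallest s = (1 - 0) mod 4 = 1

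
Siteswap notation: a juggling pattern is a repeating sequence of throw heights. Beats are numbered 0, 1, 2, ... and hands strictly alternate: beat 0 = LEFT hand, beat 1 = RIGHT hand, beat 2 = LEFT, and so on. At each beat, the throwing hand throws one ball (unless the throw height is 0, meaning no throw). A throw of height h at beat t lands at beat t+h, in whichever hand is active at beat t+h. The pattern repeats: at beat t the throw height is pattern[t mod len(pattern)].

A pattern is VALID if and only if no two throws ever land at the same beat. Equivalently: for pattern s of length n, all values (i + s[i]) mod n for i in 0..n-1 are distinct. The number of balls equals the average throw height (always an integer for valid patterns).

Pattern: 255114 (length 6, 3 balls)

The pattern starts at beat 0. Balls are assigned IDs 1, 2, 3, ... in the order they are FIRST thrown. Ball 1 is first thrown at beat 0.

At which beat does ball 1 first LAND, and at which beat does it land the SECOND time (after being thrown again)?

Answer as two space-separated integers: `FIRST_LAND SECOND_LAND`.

Answer: 2 7

Derivation:
Beat 0 (L): throw ball1 h=2 -> lands@2:L; in-air after throw: [b1@2:L]
Beat 1 (R): throw ball2 h=5 -> lands@6:L; in-air after throw: [b1@2:L b2@6:L]
Beat 2 (L): throw ball1 h=5 -> lands@7:R; in-air after throw: [b2@6:L b1@7:R]
Beat 3 (R): throw ball3 h=1 -> lands@4:L; in-air after throw: [b3@4:L b2@6:L b1@7:R]
Beat 4 (L): throw ball3 h=1 -> lands@5:R; in-air after throw: [b3@5:R b2@6:L b1@7:R]
Beat 5 (R): throw ball3 h=4 -> lands@9:R; in-air after throw: [b2@6:L b1@7:R b3@9:R]
Beat 6 (L): throw ball2 h=2 -> lands@8:L; in-air after throw: [b1@7:R b2@8:L b3@9:R]
Beat 7 (R): throw ball1 h=5 -> lands@12:L; in-air after throw: [b2@8:L b3@9:R b1@12:L]
Ball 1: thrown@0 h=2 -> first land @2; rethrown@2 h=5 -> second land @7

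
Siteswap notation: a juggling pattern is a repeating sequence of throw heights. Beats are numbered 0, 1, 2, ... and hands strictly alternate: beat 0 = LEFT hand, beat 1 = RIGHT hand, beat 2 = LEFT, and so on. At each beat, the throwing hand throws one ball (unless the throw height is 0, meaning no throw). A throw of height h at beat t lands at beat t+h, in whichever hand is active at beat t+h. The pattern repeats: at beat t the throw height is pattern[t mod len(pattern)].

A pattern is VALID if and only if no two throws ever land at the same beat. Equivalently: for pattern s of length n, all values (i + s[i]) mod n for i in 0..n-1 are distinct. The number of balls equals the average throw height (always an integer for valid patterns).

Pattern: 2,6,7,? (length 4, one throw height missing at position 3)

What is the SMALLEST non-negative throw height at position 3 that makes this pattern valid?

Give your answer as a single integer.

Answer: 1

Derivation:
i=0: (0 + 2) mod 4 = 2
i=1: (1 + 6) mod 4 = 3
i=2: (2 + 7) mod 4 = 1
i=3: s[i]=? (unknown)
Known residues: [1, 2, 3]; need a permutation of 0..3, so missing residue r = 0
Need (3 + s) mod 4 = 0; smallest s = (0 - 3) mod 4 = 1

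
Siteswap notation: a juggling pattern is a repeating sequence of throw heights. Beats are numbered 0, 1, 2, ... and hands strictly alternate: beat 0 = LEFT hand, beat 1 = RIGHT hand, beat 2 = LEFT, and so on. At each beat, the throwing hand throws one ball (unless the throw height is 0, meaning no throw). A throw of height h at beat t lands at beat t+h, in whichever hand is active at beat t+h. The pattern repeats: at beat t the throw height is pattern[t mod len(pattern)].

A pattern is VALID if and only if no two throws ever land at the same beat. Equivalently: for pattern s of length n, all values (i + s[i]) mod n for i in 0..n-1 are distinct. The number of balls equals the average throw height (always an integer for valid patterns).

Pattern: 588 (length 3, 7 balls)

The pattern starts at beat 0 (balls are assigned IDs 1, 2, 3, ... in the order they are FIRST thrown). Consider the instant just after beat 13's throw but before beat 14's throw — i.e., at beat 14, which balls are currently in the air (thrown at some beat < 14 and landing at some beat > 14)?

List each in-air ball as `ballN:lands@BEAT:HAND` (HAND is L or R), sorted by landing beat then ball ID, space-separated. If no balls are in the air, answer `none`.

Answer: ball7:lands@15:R ball4:lands@16:L ball5:lands@17:R ball3:lands@18:L ball6:lands@19:R ball1:lands@21:R

Derivation:
Beat 0 (L): throw ball1 h=5 -> lands@5:R; in-air after throw: [b1@5:R]
Beat 1 (R): throw ball2 h=8 -> lands@9:R; in-air after throw: [b1@5:R b2@9:R]
Beat 2 (L): throw ball3 h=8 -> lands@10:L; in-air after throw: [b1@5:R b2@9:R b3@10:L]
Beat 3 (R): throw ball4 h=5 -> lands@8:L; in-air after throw: [b1@5:R b4@8:L b2@9:R b3@10:L]
Beat 4 (L): throw ball5 h=8 -> lands@12:L; in-air after throw: [b1@5:R b4@8:L b2@9:R b3@10:L b5@12:L]
Beat 5 (R): throw ball1 h=8 -> lands@13:R; in-air after throw: [b4@8:L b2@9:R b3@10:L b5@12:L b1@13:R]
Beat 6 (L): throw ball6 h=5 -> lands@11:R; in-air after throw: [b4@8:L b2@9:R b3@10:L b6@11:R b5@12:L b1@13:R]
Beat 7 (R): throw ball7 h=8 -> lands@15:R; in-air after throw: [b4@8:L b2@9:R b3@10:L b6@11:R b5@12:L b1@13:R b7@15:R]
Beat 8 (L): throw ball4 h=8 -> lands@16:L; in-air after throw: [b2@9:R b3@10:L b6@11:R b5@12:L b1@13:R b7@15:R b4@16:L]
Beat 9 (R): throw ball2 h=5 -> lands@14:L; in-air after throw: [b3@10:L b6@11:R b5@12:L b1@13:R b2@14:L b7@15:R b4@16:L]
Beat 10 (L): throw ball3 h=8 -> lands@18:L; in-air after throw: [b6@11:R b5@12:L b1@13:R b2@14:L b7@15:R b4@16:L b3@18:L]
Beat 11 (R): throw ball6 h=8 -> lands@19:R; in-air after throw: [b5@12:L b1@13:R b2@14:L b7@15:R b4@16:L b3@18:L b6@19:R]
Beat 12 (L): throw ball5 h=5 -> lands@17:R; in-air after throw: [b1@13:R b2@14:L b7@15:R b4@16:L b5@17:R b3@18:L b6@19:R]
Beat 13 (R): throw ball1 h=8 -> lands@21:R; in-air after throw: [b2@14:L b7@15:R b4@16:L b5@17:R b3@18:L b6@19:R b1@21:R]
Beat 14 (L): throw ball2 h=8 -> lands@22:L; in-air after throw: [b7@15:R b4@16:L b5@17:R b3@18:L b6@19:R b1@21:R b2@22:L]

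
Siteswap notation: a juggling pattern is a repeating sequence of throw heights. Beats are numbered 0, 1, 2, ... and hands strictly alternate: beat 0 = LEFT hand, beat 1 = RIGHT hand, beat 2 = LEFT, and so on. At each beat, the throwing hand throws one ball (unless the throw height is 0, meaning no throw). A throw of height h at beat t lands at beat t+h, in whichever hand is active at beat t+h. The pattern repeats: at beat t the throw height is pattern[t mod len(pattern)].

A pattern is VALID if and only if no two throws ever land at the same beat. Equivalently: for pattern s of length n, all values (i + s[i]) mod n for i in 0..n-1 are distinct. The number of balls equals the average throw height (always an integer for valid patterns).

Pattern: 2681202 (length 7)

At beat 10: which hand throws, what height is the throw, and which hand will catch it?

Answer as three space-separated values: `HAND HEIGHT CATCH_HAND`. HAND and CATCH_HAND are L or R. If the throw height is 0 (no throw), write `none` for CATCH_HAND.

Answer: L 1 R

Derivation:
Beat 10: 10 mod 2 = 0, so hand = L
Throw height = pattern[10 mod 7] = pattern[3] = 1
Lands at beat 10+1=11, 11 mod 2 = 1, so catch hand = R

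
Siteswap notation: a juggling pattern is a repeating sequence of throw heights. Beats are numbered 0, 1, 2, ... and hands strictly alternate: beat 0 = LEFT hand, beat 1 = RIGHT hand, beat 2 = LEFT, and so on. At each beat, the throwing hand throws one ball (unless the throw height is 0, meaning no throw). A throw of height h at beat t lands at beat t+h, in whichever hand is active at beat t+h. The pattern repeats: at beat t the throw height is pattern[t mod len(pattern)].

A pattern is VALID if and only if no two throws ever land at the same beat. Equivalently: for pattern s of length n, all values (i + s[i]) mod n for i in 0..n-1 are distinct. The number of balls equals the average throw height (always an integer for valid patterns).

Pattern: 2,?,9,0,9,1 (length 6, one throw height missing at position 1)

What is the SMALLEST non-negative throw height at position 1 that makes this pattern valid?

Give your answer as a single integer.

i=0: (0 + 2) mod 6 = 2
i=1: s[i]=? (unknown)
i=2: (2 + 9) mod 6 = 5
i=3: (3 + 0) mod 6 = 3
i=4: (4 + 9) mod 6 = 1
i=5: (5 + 1) mod 6 = 0
Known residues: [0, 1, 2, 3, 5]; need a permutation of 0..5, so missing residue r = 4
Need (1 + s) mod 6 = 4; smallest s = (4 - 1) mod 6 = 3

Answer: 3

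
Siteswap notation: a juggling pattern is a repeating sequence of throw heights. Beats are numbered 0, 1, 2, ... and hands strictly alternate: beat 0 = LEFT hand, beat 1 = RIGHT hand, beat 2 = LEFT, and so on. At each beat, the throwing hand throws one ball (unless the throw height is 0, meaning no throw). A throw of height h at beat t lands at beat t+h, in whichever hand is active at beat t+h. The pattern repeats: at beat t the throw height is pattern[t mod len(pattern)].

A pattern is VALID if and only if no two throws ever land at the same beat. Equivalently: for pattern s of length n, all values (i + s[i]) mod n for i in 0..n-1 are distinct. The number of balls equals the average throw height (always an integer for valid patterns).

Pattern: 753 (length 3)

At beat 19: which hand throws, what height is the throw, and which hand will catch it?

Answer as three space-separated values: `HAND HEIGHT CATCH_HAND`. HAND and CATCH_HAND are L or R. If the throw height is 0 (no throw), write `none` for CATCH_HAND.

Beat 19: 19 mod 2 = 1, so hand = R
Throw height = pattern[19 mod 3] = pattern[1] = 5
Lands at beat 19+5=24, 24 mod 2 = 0, so catch hand = L

Answer: R 5 L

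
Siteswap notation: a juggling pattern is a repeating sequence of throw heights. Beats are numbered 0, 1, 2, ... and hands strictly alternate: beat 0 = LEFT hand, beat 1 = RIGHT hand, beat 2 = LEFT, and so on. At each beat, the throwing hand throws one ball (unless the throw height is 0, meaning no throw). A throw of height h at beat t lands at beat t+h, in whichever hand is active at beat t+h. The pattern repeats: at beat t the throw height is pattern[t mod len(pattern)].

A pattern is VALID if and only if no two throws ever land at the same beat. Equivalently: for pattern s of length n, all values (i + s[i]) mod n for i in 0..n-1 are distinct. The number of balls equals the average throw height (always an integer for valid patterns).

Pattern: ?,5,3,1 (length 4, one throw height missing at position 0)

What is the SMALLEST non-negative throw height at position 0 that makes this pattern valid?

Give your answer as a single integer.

i=0: s[i]=? (unknown)
i=1: (1 + 5) mod 4 = 2
i=2: (2 + 3) mod 4 = 1
i=3: (3 + 1) mod 4 = 0
Known residues: [0, 1, 2]; need a permutation of 0..3, so missing residue r = 3
Need (0 + s) mod 4 = 3; smallest s = (3 - 0) mod 4 = 3

Answer: 3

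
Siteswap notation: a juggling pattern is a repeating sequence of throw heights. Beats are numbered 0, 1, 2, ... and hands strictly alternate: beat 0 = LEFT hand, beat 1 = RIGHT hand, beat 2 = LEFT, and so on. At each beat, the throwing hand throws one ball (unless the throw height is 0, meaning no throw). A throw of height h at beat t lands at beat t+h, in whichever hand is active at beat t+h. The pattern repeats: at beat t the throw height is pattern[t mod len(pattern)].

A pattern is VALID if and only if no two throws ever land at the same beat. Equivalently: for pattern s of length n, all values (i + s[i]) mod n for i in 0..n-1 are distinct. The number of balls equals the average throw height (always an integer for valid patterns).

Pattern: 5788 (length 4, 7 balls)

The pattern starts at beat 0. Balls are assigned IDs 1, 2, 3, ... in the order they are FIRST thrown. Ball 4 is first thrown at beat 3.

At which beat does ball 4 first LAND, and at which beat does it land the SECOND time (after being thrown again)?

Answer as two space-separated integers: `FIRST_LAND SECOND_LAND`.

Beat 0 (L): throw ball1 h=5 -> lands@5:R; in-air after throw: [b1@5:R]
Beat 1 (R): throw ball2 h=7 -> lands@8:L; in-air after throw: [b1@5:R b2@8:L]
Beat 2 (L): throw ball3 h=8 -> lands@10:L; in-air after throw: [b1@5:R b2@8:L b3@10:L]
Beat 3 (R): throw ball4 h=8 -> lands@11:R; in-air after throw: [b1@5:R b2@8:L b3@10:L b4@11:R]
Beat 4 (L): throw ball5 h=5 -> lands@9:R; in-air after throw: [b1@5:R b2@8:L b5@9:R b3@10:L b4@11:R]
Beat 5 (R): throw ball1 h=7 -> lands@12:L; in-air after throw: [b2@8:L b5@9:R b3@10:L b4@11:R b1@12:L]
Beat 6 (L): throw ball6 h=8 -> lands@14:L; in-air after throw: [b2@8:L b5@9:R b3@10:L b4@11:R b1@12:L b6@14:L]
Beat 7 (R): throw ball7 h=8 -> lands@15:R; in-air after throw: [b2@8:L b5@9:R b3@10:L b4@11:R b1@12:L b6@14:L b7@15:R]
Beat 8 (L): throw ball2 h=5 -> lands@13:R; in-air after throw: [b5@9:R b3@10:L b4@11:R b1@12:L b2@13:R b6@14:L b7@15:R]
Beat 9 (R): throw ball5 h=7 -> lands@16:L; in-air after throw: [b3@10:L b4@11:R b1@12:L b2@13:R b6@14:L b7@15:R b5@16:L]
Beat 10 (L): throw ball3 h=8 -> lands@18:L; in-air after throw: [b4@11:R b1@12:L b2@13:R b6@14:L b7@15:R b5@16:L b3@18:L]
Beat 11 (R): throw ball4 h=8 -> lands@19:R; in-air after throw: [b1@12:L b2@13:R b6@14:L b7@15:R b5@16:L b3@18:L b4@19:R]
Beat 12 (L): throw ball1 h=5 -> lands@17:R; in-air after throw: [b2@13:R b6@14:L b7@15:R b5@16:L b1@17:R b3@18:L b4@19:R]
Beat 13 (R): throw ball2 h=7 -> lands@20:L; in-air after throw: [b6@14:L b7@15:R b5@16:L b1@17:R b3@18:L b4@19:R b2@20:L]
Beat 14 (L): throw ball6 h=8 -> lands@22:L; in-air after throw: [b7@15:R b5@16:L b1@17:R b3@18:L b4@19:R b2@20:L b6@22:L]
Beat 15 (R): throw ball7 h=8 -> lands@23:R; in-air after throw: [b5@16:L b1@17:R b3@18:L b4@19:R b2@20:L b6@22:L b7@23:R]
Beat 16 (L): throw ball5 h=5 -> lands@21:R; in-air after throw: [b1@17:R b3@18:L b4@19:R b2@20:L b5@21:R b6@22:L b7@23:R]
Ball 4: thrown@3 h=8 -> first land @11; rethrown@11 h=8 -> second land @19

Answer: 11 19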